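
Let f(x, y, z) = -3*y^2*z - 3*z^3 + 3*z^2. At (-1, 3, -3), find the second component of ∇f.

(∇f)_2 = ∂f/∂y = -6*y*z
At (-1, 3, -3): 54.

54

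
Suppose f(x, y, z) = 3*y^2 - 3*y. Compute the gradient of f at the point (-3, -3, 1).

∂f/∂x = 0
∂f/∂y = 6*y - 3
∂f/∂z = 0
∇f = (0, 6*y - 3, 0)
At (-3, -3, 1): (0, -21, 0).

(0, -21, 0)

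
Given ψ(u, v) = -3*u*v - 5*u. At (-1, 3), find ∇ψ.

∂ψ/∂u = -3*v - 5
∂ψ/∂v = -3*u
∇ψ = (-3*v - 5, -3*u)
At (-1, 3): (-14, 3).

(-14, 3)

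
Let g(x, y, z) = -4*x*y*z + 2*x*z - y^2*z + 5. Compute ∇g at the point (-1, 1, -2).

∂g/∂x = -4*y*z + 2*z
∂g/∂y = -4*x*z - 2*y*z
∂g/∂z = -4*x*y + 2*x - y^2
∇g = (-4*y*z + 2*z, -4*x*z - 2*y*z, -4*x*y + 2*x - y^2)
At (-1, 1, -2): (4, -4, 1).

(4, -4, 1)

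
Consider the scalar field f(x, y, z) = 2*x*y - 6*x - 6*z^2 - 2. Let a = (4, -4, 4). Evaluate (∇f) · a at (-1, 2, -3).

∂f/∂x = 2*y - 6
∂f/∂y = 2*x
∂f/∂z = -12*z
∇f at (-1, 2, -3) = (-2, -2, 36)
∇f · a = (-2)(4) + (-2)(-4) + (36)(4) = 144

144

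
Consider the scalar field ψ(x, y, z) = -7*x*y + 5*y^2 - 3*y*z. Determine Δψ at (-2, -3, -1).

10

∂²ψ/∂x² = 0
∂²ψ/∂y² = 10
∂²ψ/∂z² = 0
∇²ψ = 10
At (-2, -3, -1): 10.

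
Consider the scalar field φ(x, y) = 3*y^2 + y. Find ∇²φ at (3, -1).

6

∂²φ/∂x² = 0
∂²φ/∂y² = 6
∇²φ = 6
At (3, -1): 6.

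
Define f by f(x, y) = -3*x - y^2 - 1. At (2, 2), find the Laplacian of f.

∂²f/∂x² = 0
∂²f/∂y² = -2
∇²f = -2
At (2, 2): -2.

-2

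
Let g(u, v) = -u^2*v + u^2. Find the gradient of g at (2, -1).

(8, -4)

∂g/∂u = -2*u*v + 2*u
∂g/∂v = -u^2
∇g = (-2*u*v + 2*u, -u^2)
At (2, -1): (8, -4).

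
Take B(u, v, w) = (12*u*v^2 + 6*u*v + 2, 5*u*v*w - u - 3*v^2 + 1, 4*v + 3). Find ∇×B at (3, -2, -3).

(34, 0, 155)

(∇×B)₁ = ∂B₃/∂v − ∂B₂/∂w = -5*u*v + 4
(∇×B)₂ = ∂B₁/∂w − ∂B₃/∂u = 0
(∇×B)₃ = ∂B₂/∂u − ∂B₁/∂v = -24*u*v - 6*u + 5*v*w - 1
∇×B = (-5*u*v + 4, 0, -24*u*v - 6*u + 5*v*w - 1)
At (3, -2, -3): (34, 0, 155).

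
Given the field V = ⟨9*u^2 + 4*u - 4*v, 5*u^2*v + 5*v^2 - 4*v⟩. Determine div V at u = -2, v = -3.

∂V₁/∂u = 18*u + 4
∂V₂/∂v = 5*u^2 + 10*v - 4
∇·V = 5*u^2 + 18*u + 10*v
At (-2, -3): -46.

-46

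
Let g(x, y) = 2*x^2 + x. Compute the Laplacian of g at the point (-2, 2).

4

∂²g/∂x² = 4
∂²g/∂y² = 0
∇²g = 4
At (-2, 2): 4.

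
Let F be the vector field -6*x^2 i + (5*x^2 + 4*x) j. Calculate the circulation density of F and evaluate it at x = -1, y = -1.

∂F₂/∂x = 10*x + 4
∂F₁/∂y = 0
Scalar curl = 10*x + 4
At (-1, -1): -6.

-6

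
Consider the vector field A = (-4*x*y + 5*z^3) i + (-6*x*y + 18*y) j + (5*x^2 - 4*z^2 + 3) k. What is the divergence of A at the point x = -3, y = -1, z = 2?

24

∂A₁/∂x = -4*y
∂A₂/∂y = -6*x + 18
∂A₃/∂z = -8*z
∇·A = -6*x - 4*y - 8*z + 18
At (-3, -1, 2): 24.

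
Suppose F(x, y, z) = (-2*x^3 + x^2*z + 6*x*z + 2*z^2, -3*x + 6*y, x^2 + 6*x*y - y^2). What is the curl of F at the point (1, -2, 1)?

(∇×F)₁ = ∂F₃/∂y − ∂F₂/∂z = 6*x - 2*y
(∇×F)₂ = ∂F₁/∂z − ∂F₃/∂x = x^2 + 4*x - 6*y + 4*z
(∇×F)₃ = ∂F₂/∂x − ∂F₁/∂y = -3
∇×F = (6*x - 2*y, x^2 + 4*x - 6*y + 4*z, -3)
At (1, -2, 1): (10, 21, -3).

(10, 21, -3)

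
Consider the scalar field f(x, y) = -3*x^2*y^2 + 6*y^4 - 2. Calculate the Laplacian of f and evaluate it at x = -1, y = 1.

∂²f/∂x² = -6*y^2
∂²f/∂y² = 6*(-x^2 + 12*y^2)
∇²f = -6*x^2 + 66*y^2
At (-1, 1): 60.

60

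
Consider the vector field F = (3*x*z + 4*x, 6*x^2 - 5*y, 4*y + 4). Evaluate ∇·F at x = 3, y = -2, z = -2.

-7

∂F₁/∂x = 3*z + 4
∂F₂/∂y = -5
∂F₃/∂z = 0
∇·F = 3*z - 1
At (3, -2, -2): -7.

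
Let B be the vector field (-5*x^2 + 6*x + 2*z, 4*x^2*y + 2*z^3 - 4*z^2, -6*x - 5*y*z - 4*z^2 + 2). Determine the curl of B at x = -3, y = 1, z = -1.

(∇×B)₁ = ∂B₃/∂y − ∂B₂/∂z = -6*z^2 + 3*z
(∇×B)₂ = ∂B₁/∂z − ∂B₃/∂x = 8
(∇×B)₃ = ∂B₂/∂x − ∂B₁/∂y = 8*x*y
∇×B = (-6*z^2 + 3*z, 8, 8*x*y)
At (-3, 1, -1): (-9, 8, -24).

(-9, 8, -24)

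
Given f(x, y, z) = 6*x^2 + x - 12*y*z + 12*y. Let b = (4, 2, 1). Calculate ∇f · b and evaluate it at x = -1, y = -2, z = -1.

28

∂f/∂x = 12*x + 1
∂f/∂y = -12*z + 12
∂f/∂z = -12*y
∇f at (-1, -2, -1) = (-11, 24, 24)
∇f · b = (-11)(4) + (24)(2) + (24)(1) = 28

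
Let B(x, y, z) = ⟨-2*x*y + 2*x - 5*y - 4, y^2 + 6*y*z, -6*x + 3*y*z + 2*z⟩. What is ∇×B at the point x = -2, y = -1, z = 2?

(12, 6, 1)

(∇×B)₁ = ∂B₃/∂y − ∂B₂/∂z = -6*y + 3*z
(∇×B)₂ = ∂B₁/∂z − ∂B₃/∂x = 6
(∇×B)₃ = ∂B₂/∂x − ∂B₁/∂y = 2*x + 5
∇×B = (-6*y + 3*z, 6, 2*x + 5)
At (-2, -1, 2): (12, 6, 1).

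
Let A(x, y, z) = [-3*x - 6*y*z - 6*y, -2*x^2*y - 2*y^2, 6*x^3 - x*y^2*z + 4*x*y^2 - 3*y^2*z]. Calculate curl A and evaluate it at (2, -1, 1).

(∇×A)₁ = ∂A₃/∂y − ∂A₂/∂z = -2*x*y*z + 8*x*y - 6*y*z
(∇×A)₂ = ∂A₁/∂z − ∂A₃/∂x = -18*x^2 + y^2*z - 4*y^2 - 6*y
(∇×A)₃ = ∂A₂/∂x − ∂A₁/∂y = -4*x*y + 6*z + 6
∇×A = (-2*x*y*z + 8*x*y - 6*y*z, -18*x^2 + y^2*z - 4*y^2 - 6*y, -4*x*y + 6*z + 6)
At (2, -1, 1): (-6, -69, 20).

(-6, -69, 20)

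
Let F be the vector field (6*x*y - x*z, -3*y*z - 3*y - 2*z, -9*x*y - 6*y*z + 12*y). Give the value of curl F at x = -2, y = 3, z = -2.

(∇×F)₁ = ∂F₃/∂y − ∂F₂/∂z = -9*x + 3*y - 6*z + 14
(∇×F)₂ = ∂F₁/∂z − ∂F₃/∂x = -x + 9*y
(∇×F)₃ = ∂F₂/∂x − ∂F₁/∂y = -6*x
∇×F = (-9*x + 3*y - 6*z + 14, -x + 9*y, -6*x)
At (-2, 3, -2): (53, 29, 12).

(53, 29, 12)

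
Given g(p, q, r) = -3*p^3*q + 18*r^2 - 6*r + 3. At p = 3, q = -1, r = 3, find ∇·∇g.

90

∂²g/∂p² = -18*p*q
∂²g/∂q² = 0
∂²g/∂r² = 36
∇²g = -18*p*q + 36
At (3, -1, 3): 90.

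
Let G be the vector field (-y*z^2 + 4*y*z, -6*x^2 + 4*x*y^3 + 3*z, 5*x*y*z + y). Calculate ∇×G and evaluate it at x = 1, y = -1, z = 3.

(13, 17, -19)

(∇×G)₁ = ∂G₃/∂y − ∂G₂/∂z = 5*x*z - 2
(∇×G)₂ = ∂G₁/∂z − ∂G₃/∂x = -7*y*z + 4*y
(∇×G)₃ = ∂G₂/∂x − ∂G₁/∂y = -12*x + 4*y^3 + z^2 - 4*z
∇×G = (5*x*z - 2, -7*y*z + 4*y, -12*x + 4*y^3 + z^2 - 4*z)
At (1, -1, 3): (13, 17, -19).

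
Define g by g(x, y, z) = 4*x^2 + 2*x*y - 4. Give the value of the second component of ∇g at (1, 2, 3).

2

(∇g)_2 = ∂g/∂y = 2*x
At (1, 2, 3): 2.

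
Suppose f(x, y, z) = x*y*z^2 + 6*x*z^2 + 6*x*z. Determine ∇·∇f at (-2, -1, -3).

-20

∂²f/∂x² = 0
∂²f/∂y² = 0
∂²f/∂z² = 2*x*(y + 6)
∇²f = 2*x*y + 12*x
At (-2, -1, -3): -20.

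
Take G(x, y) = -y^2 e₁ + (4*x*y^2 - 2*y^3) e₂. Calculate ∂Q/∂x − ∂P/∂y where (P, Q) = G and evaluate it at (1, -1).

∂G₂/∂x = 4*y^2
∂G₁/∂y = -2*y
Scalar curl = 4*y^2 + 2*y
At (1, -1): 2.

2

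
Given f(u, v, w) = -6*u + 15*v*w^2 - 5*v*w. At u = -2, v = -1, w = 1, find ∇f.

(-6, 10, -25)

∂f/∂u = -6
∂f/∂v = 15*w^2 - 5*w
∂f/∂w = 30*v*w - 5*v
∇f = (-6, 15*w^2 - 5*w, 30*v*w - 5*v)
At (-2, -1, 1): (-6, 10, -25).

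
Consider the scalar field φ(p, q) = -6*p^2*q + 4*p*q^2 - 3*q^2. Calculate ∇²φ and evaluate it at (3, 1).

∂²φ/∂p² = -12*q
∂²φ/∂q² = 2*(4*p - 3)
∇²φ = 8*p - 12*q - 6
At (3, 1): 6.

6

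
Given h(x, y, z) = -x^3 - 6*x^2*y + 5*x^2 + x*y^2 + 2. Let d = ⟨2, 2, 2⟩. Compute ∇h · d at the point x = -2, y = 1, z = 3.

-70

∂h/∂x = -3*x^2 - 12*x*y + 10*x + y^2
∂h/∂y = -6*x^2 + 2*x*y
∂h/∂z = 0
∇h at (-2, 1, 3) = (-7, -28, 0)
∇h · d = (-7)(2) + (-28)(2) + (0)(2) = -70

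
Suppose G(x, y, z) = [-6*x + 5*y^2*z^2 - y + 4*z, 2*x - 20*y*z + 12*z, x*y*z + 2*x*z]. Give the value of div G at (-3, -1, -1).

∂G₁/∂x = -6
∂G₂/∂y = -20*z
∂G₃/∂z = x*y + 2*x
∇·G = x*y + 2*x - 20*z - 6
At (-3, -1, -1): 11.

11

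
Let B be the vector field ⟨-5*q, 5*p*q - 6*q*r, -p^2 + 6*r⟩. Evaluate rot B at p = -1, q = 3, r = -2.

(∇×B)₁ = ∂B₃/∂q − ∂B₂/∂r = 6*q
(∇×B)₂ = ∂B₁/∂r − ∂B₃/∂p = 2*p
(∇×B)₃ = ∂B₂/∂p − ∂B₁/∂q = 5*q + 5
∇×B = (6*q, 2*p, 5*q + 5)
At (-1, 3, -2): (18, -2, 20).

(18, -2, 20)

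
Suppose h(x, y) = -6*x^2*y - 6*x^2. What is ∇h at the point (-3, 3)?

(144, -54)

∂h/∂x = -12*x*y - 12*x
∂h/∂y = -6*x^2
∇h = (-12*x*y - 12*x, -6*x^2)
At (-3, 3): (144, -54).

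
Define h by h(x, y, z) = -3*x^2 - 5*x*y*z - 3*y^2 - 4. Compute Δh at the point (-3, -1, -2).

∂²h/∂x² = -6
∂²h/∂y² = -6
∂²h/∂z² = 0
∇²h = -12
At (-3, -1, -2): -12.

-12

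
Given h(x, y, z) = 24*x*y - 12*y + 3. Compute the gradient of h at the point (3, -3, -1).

(-72, 60, 0)

∂h/∂x = 24*y
∂h/∂y = 24*x - 12
∂h/∂z = 0
∇h = (24*y, 24*x - 12, 0)
At (3, -3, -1): (-72, 60, 0).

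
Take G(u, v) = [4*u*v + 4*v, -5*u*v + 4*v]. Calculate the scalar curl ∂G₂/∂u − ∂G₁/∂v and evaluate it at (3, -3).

-1

∂G₂/∂u = -5*v
∂G₁/∂v = 4*u + 4
Scalar curl = -4*u - 5*v - 4
At (3, -3): -1.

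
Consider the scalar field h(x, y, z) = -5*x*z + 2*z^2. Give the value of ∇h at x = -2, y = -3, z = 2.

(-10, 0, 18)

∂h/∂x = -5*z
∂h/∂y = 0
∂h/∂z = -5*x + 4*z
∇h = (-5*z, 0, -5*x + 4*z)
At (-2, -3, 2): (-10, 0, 18).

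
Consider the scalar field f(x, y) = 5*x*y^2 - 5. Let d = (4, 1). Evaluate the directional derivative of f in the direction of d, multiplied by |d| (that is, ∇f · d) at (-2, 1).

0

∂f/∂x = 5*y^2
∂f/∂y = 10*x*y
∇f at (-2, 1) = (5, -20)
∇f · d = (5)(4) + (-20)(1) = 0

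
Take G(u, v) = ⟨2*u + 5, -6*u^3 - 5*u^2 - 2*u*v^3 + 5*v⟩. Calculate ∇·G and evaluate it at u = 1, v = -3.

-47

∂G₁/∂u = 2
∂G₂/∂v = -6*u*v^2 + 5
∇·G = -6*u*v^2 + 7
At (1, -3): -47.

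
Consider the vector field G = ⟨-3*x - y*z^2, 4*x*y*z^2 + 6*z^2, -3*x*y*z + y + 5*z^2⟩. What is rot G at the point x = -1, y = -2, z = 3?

(∇×G)₁ = ∂G₃/∂y − ∂G₂/∂z = -8*x*y*z - 3*x*z - 12*z + 1
(∇×G)₂ = ∂G₁/∂z − ∂G₃/∂x = y*z
(∇×G)₃ = ∂G₂/∂x − ∂G₁/∂y = 4*y*z^2 + z^2
∇×G = (-8*x*y*z - 3*x*z - 12*z + 1, y*z, 4*y*z^2 + z^2)
At (-1, -2, 3): (-74, -6, -63).

(-74, -6, -63)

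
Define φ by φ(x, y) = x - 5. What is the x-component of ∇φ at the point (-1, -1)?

(∇φ)_1 = ∂φ/∂x = 1
At (-1, -1): 1.

1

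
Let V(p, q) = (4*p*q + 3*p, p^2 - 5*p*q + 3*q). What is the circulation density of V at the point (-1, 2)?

∂V₂/∂p = 2*p - 5*q
∂V₁/∂q = 4*p
Scalar curl = -2*p - 5*q
At (-1, 2): -8.

-8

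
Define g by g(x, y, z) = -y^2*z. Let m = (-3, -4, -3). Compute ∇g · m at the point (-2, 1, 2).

∂g/∂x = 0
∂g/∂y = -2*y*z
∂g/∂z = -y^2
∇g at (-2, 1, 2) = (0, -4, -1)
∇g · m = (0)(-3) + (-4)(-4) + (-1)(-3) = 19

19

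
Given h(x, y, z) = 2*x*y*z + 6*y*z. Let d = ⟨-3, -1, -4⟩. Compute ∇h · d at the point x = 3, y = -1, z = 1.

∂h/∂x = 2*y*z
∂h/∂y = 2*x*z + 6*z
∂h/∂z = 2*x*y + 6*y
∇h at (3, -1, 1) = (-2, 12, -12)
∇h · d = (-2)(-3) + (12)(-1) + (-12)(-4) = 42

42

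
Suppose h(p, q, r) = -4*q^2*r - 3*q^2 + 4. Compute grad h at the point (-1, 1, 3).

(0, -30, -4)

∂h/∂p = 0
∂h/∂q = -8*q*r - 6*q
∂h/∂r = -4*q^2
∇h = (0, -8*q*r - 6*q, -4*q^2)
At (-1, 1, 3): (0, -30, -4).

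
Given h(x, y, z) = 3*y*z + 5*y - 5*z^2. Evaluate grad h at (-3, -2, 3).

∂h/∂x = 0
∂h/∂y = 3*z + 5
∂h/∂z = 3*y - 10*z
∇h = (0, 3*z + 5, 3*y - 10*z)
At (-3, -2, 3): (0, 14, -36).

(0, 14, -36)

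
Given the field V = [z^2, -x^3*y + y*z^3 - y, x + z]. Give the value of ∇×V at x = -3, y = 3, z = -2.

(-36, -5, -81)

(∇×V)₁ = ∂V₃/∂y − ∂V₂/∂z = -3*y*z^2
(∇×V)₂ = ∂V₁/∂z − ∂V₃/∂x = 2*z - 1
(∇×V)₃ = ∂V₂/∂x − ∂V₁/∂y = -3*x^2*y
∇×V = (-3*y*z^2, 2*z - 1, -3*x^2*y)
At (-3, 3, -2): (-36, -5, -81).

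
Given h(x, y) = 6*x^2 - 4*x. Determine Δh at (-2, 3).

∂²h/∂x² = 12
∂²h/∂y² = 0
∇²h = 12
At (-2, 3): 12.

12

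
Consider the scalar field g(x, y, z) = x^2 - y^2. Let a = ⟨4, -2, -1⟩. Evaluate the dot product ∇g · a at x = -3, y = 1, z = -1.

-20

∂g/∂x = 2*x
∂g/∂y = -2*y
∂g/∂z = 0
∇g at (-3, 1, -1) = (-6, -2, 0)
∇g · a = (-6)(4) + (-2)(-2) + (0)(-1) = -20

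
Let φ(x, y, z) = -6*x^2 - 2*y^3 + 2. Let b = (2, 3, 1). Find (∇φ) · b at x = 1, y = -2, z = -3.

∂φ/∂x = -12*x
∂φ/∂y = -6*y^2
∂φ/∂z = 0
∇φ at (1, -2, -3) = (-12, -24, 0)
∇φ · b = (-12)(2) + (-24)(3) + (0)(1) = -96

-96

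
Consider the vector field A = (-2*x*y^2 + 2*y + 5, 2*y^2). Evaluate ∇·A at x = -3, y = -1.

∂A₁/∂x = -2*y^2
∂A₂/∂y = 4*y
∇·A = -2*y^2 + 4*y
At (-3, -1): -6.

-6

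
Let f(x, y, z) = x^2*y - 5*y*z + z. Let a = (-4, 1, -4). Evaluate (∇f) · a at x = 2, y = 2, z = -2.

∂f/∂x = 2*x*y
∂f/∂y = x^2 - 5*z
∂f/∂z = -5*y + 1
∇f at (2, 2, -2) = (8, 14, -9)
∇f · a = (8)(-4) + (14)(1) + (-9)(-4) = 18

18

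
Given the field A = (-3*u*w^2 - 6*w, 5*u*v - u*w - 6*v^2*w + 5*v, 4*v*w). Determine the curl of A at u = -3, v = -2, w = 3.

(33, 48, -13)

(∇×A)₁ = ∂A₃/∂v − ∂A₂/∂w = u + 6*v^2 + 4*w
(∇×A)₂ = ∂A₁/∂w − ∂A₃/∂u = -6*u*w - 6
(∇×A)₃ = ∂A₂/∂u − ∂A₁/∂v = 5*v - w
∇×A = (u + 6*v^2 + 4*w, -6*u*w - 6, 5*v - w)
At (-3, -2, 3): (33, 48, -13).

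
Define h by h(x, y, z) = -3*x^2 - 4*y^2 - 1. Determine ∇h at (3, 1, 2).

(-18, -8, 0)

∂h/∂x = -6*x
∂h/∂y = -8*y
∂h/∂z = 0
∇h = (-6*x, -8*y, 0)
At (3, 1, 2): (-18, -8, 0).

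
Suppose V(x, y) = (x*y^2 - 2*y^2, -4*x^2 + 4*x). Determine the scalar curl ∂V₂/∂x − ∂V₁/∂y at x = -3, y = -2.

∂V₂/∂x = -8*x + 4
∂V₁/∂y = 2*x*y - 4*y
Scalar curl = -2*x*y - 8*x + 4*y + 4
At (-3, -2): 8.

8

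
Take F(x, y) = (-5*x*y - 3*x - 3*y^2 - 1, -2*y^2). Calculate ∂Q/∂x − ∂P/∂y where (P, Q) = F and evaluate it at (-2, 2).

2

∂F₂/∂x = 0
∂F₁/∂y = -5*x - 6*y
Scalar curl = 5*x + 6*y
At (-2, 2): 2.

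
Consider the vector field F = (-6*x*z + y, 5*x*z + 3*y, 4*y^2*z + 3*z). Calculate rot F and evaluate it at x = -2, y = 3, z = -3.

(-62, 12, -16)

(∇×F)₁ = ∂F₃/∂y − ∂F₂/∂z = -5*x + 8*y*z
(∇×F)₂ = ∂F₁/∂z − ∂F₃/∂x = -6*x
(∇×F)₃ = ∂F₂/∂x − ∂F₁/∂y = 5*z - 1
∇×F = (-5*x + 8*y*z, -6*x, 5*z - 1)
At (-2, 3, -3): (-62, 12, -16).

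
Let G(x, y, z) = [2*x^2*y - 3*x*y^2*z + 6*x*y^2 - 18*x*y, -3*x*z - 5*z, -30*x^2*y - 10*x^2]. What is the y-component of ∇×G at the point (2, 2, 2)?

(∇×G)_2 = ∂G₁/∂z − ∂G₃/∂x
= -3*x*y^2 − (-60*x*y - 20*x)
= -3*x*y^2 + 60*x*y + 20*x
At (2, 2, 2): 256.

256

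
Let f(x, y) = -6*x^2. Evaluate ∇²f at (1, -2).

∂²f/∂x² = -12
∂²f/∂y² = 0
∇²f = -12
At (1, -2): -12.

-12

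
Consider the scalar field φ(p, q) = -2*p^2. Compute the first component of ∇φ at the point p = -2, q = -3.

8

(∇φ)_1 = ∂φ/∂p = -4*p
At (-2, -3): 8.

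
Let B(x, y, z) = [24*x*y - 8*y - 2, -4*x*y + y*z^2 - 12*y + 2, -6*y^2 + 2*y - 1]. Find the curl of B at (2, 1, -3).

(-4, 0, -44)

(∇×B)₁ = ∂B₃/∂y − ∂B₂/∂z = -2*y*z - 12*y + 2
(∇×B)₂ = ∂B₁/∂z − ∂B₃/∂x = 0
(∇×B)₃ = ∂B₂/∂x − ∂B₁/∂y = -24*x - 4*y + 8
∇×B = (-2*y*z - 12*y + 2, 0, -24*x - 4*y + 8)
At (2, 1, -3): (-4, 0, -44).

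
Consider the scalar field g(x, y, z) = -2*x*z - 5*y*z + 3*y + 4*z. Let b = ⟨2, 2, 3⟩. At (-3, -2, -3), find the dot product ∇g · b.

∂g/∂x = -2*z
∂g/∂y = -5*z + 3
∂g/∂z = -2*x - 5*y + 4
∇g at (-3, -2, -3) = (6, 18, 20)
∇g · b = (6)(2) + (18)(2) + (20)(3) = 108

108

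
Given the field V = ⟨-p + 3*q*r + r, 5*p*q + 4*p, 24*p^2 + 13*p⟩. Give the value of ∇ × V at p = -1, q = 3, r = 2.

(0, 45, 13)

(∇×V)₁ = ∂V₃/∂q − ∂V₂/∂r = 0
(∇×V)₂ = ∂V₁/∂r − ∂V₃/∂p = -48*p + 3*q - 12
(∇×V)₃ = ∂V₂/∂p − ∂V₁/∂q = 5*q - 3*r + 4
∇×V = (0, -48*p + 3*q - 12, 5*q - 3*r + 4)
At (-1, 3, 2): (0, 45, 13).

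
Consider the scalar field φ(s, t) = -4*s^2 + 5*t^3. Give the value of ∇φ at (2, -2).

∂φ/∂s = -8*s
∂φ/∂t = 15*t^2
∇φ = (-8*s, 15*t^2)
At (2, -2): (-16, 60).

(-16, 60)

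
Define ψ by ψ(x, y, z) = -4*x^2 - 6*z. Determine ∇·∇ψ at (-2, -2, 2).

-8

∂²ψ/∂x² = -8
∂²ψ/∂y² = 0
∂²ψ/∂z² = 0
∇²ψ = -8
At (-2, -2, 2): -8.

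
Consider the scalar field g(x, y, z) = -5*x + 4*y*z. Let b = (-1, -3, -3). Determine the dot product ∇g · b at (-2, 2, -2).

5

∂g/∂x = -5
∂g/∂y = 4*z
∂g/∂z = 4*y
∇g at (-2, 2, -2) = (-5, -8, 8)
∇g · b = (-5)(-1) + (-8)(-3) + (8)(-3) = 5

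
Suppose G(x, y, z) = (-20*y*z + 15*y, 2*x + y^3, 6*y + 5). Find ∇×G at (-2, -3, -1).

(∇×G)₁ = ∂G₃/∂y − ∂G₂/∂z = 6
(∇×G)₂ = ∂G₁/∂z − ∂G₃/∂x = -20*y
(∇×G)₃ = ∂G₂/∂x − ∂G₁/∂y = 20*z - 13
∇×G = (6, -20*y, 20*z - 13)
At (-2, -3, -1): (6, 60, -33).

(6, 60, -33)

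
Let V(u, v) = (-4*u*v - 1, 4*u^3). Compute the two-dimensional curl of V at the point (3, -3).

∂V₂/∂u = 12*u^2
∂V₁/∂v = -4*u
Scalar curl = 12*u^2 + 4*u
At (3, -3): 120.

120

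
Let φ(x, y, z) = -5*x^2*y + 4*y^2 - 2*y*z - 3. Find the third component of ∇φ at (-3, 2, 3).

-4

(∇φ)_3 = ∂φ/∂z = -2*y
At (-3, 2, 3): -4.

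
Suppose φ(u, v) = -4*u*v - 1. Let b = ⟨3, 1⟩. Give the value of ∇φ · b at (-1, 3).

∂φ/∂u = -4*v
∂φ/∂v = -4*u
∇φ at (-1, 3) = (-12, 4)
∇φ · b = (-12)(3) + (4)(1) = -32

-32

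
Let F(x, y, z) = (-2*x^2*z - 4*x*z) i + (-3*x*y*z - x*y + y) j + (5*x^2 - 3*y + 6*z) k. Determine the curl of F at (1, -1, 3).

(∇×F)₁ = ∂F₃/∂y − ∂F₂/∂z = 3*x*y - 3
(∇×F)₂ = ∂F₁/∂z − ∂F₃/∂x = -2*x^2 - 14*x
(∇×F)₃ = ∂F₂/∂x − ∂F₁/∂y = -3*y*z - y
∇×F = (3*x*y - 3, -2*x^2 - 14*x, -3*y*z - y)
At (1, -1, 3): (-6, -16, 10).

(-6, -16, 10)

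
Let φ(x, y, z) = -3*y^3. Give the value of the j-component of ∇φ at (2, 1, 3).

-9

(∇φ)_2 = ∂φ/∂y = -9*y^2
At (2, 1, 3): -9.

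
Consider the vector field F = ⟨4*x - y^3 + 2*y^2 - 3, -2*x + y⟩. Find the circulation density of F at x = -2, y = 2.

2

∂F₂/∂x = -2
∂F₁/∂y = -3*y^2 + 4*y
Scalar curl = 3*y^2 - 4*y - 2
At (-2, 2): 2.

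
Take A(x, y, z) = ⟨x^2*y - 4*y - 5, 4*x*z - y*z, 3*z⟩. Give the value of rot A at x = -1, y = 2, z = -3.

(∇×A)₁ = ∂A₃/∂y − ∂A₂/∂z = -4*x + y
(∇×A)₂ = ∂A₁/∂z − ∂A₃/∂x = 0
(∇×A)₃ = ∂A₂/∂x − ∂A₁/∂y = -x^2 + 4*z + 4
∇×A = (-4*x + y, 0, -x^2 + 4*z + 4)
At (-1, 2, -3): (6, 0, -9).

(6, 0, -9)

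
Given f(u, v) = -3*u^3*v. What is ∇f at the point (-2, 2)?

∂f/∂u = -9*u^2*v
∂f/∂v = -3*u^3
∇f = (-9*u^2*v, -3*u^3)
At (-2, 2): (-72, 24).

(-72, 24)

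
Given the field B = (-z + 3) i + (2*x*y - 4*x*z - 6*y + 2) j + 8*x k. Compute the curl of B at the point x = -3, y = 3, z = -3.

(-12, -9, 18)

(∇×B)₁ = ∂B₃/∂y − ∂B₂/∂z = 4*x
(∇×B)₂ = ∂B₁/∂z − ∂B₃/∂x = -9
(∇×B)₃ = ∂B₂/∂x − ∂B₁/∂y = 2*y - 4*z
∇×B = (4*x, -9, 2*y - 4*z)
At (-3, 3, -3): (-12, -9, 18).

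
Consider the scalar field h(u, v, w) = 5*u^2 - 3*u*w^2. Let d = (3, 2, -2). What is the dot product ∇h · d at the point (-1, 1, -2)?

∂h/∂u = 10*u - 3*w^2
∂h/∂v = 0
∂h/∂w = -6*u*w
∇h at (-1, 1, -2) = (-22, 0, -12)
∇h · d = (-22)(3) + (0)(2) + (-12)(-2) = -42

-42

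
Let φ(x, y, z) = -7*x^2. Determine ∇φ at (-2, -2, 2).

∂φ/∂x = -14*x
∂φ/∂y = 0
∂φ/∂z = 0
∇φ = (-14*x, 0, 0)
At (-2, -2, 2): (28, 0, 0).

(28, 0, 0)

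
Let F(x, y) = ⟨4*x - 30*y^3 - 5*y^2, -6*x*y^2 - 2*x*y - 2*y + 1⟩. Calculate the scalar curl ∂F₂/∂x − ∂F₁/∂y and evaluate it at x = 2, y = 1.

92

∂F₂/∂x = -6*y^2 - 2*y
∂F₁/∂y = -90*y^2 - 10*y
Scalar curl = 84*y^2 + 8*y
At (2, 1): 92.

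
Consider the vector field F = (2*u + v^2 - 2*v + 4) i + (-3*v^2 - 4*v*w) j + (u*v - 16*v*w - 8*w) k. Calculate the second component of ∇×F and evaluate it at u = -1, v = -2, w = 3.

2

(∇×F)_2 = ∂F₁/∂w − ∂F₃/∂u
= 0 − (v)
= -v
At (-1, -2, 3): 2.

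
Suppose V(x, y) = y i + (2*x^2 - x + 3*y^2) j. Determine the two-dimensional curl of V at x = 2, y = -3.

∂V₂/∂x = 4*x - 1
∂V₁/∂y = 1
Scalar curl = 4*x - 2
At (2, -3): 6.

6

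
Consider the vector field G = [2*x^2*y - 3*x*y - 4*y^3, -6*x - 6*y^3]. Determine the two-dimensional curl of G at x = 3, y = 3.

∂G₂/∂x = -6
∂G₁/∂y = 2*x^2 - 3*x - 12*y^2
Scalar curl = -2*x^2 + 3*x + 12*y^2 - 6
At (3, 3): 93.

93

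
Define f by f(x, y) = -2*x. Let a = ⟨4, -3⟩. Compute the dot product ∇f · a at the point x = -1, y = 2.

-8

∂f/∂x = -2
∂f/∂y = 0
∇f at (-1, 2) = (-2, 0)
∇f · a = (-2)(4) + (0)(-3) = -8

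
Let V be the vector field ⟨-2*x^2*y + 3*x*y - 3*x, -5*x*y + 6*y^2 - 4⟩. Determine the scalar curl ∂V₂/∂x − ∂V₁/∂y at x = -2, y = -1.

∂V₂/∂x = -5*y
∂V₁/∂y = -2*x^2 + 3*x
Scalar curl = 2*x^2 - 3*x - 5*y
At (-2, -1): 19.

19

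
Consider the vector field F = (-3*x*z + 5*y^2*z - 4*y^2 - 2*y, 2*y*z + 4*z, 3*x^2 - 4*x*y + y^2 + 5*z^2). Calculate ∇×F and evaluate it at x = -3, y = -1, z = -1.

(8, 28, -16)

(∇×F)₁ = ∂F₃/∂y − ∂F₂/∂z = -4*x - 4
(∇×F)₂ = ∂F₁/∂z − ∂F₃/∂x = -9*x + 5*y^2 + 4*y
(∇×F)₃ = ∂F₂/∂x − ∂F₁/∂y = -10*y*z + 8*y + 2
∇×F = (-4*x - 4, -9*x + 5*y^2 + 4*y, -10*y*z + 8*y + 2)
At (-3, -1, -1): (8, 28, -16).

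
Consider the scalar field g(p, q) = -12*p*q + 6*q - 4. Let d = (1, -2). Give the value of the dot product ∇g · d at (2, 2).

12

∂g/∂p = -12*q
∂g/∂q = -12*p + 6
∇g at (2, 2) = (-24, -18)
∇g · d = (-24)(1) + (-18)(-2) = 12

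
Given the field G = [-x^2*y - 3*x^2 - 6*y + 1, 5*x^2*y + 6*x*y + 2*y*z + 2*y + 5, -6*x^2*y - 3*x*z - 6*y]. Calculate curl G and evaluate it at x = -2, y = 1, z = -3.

(-32, -33, -4)

(∇×G)₁ = ∂G₃/∂y − ∂G₂/∂z = -6*x^2 - 2*y - 6
(∇×G)₂ = ∂G₁/∂z − ∂G₃/∂x = 12*x*y + 3*z
(∇×G)₃ = ∂G₂/∂x − ∂G₁/∂y = x^2 + 10*x*y + 6*y + 6
∇×G = (-6*x^2 - 2*y - 6, 12*x*y + 3*z, x^2 + 10*x*y + 6*y + 6)
At (-2, 1, -3): (-32, -33, -4).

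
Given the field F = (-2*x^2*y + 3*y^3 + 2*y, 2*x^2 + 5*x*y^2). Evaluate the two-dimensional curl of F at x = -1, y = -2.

-20

∂F₂/∂x = 4*x + 5*y^2
∂F₁/∂y = -2*x^2 + 9*y^2 + 2
Scalar curl = 2*x^2 + 4*x - 4*y^2 - 2
At (-1, -2): -20.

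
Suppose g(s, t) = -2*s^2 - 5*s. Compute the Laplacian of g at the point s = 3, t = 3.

∂²g/∂s² = -4
∂²g/∂t² = 0
∇²g = -4
At (3, 3): -4.

-4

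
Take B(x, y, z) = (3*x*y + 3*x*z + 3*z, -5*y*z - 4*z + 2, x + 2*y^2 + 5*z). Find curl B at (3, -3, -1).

(-23, 11, -9)

(∇×B)₁ = ∂B₃/∂y − ∂B₂/∂z = 9*y + 4
(∇×B)₂ = ∂B₁/∂z − ∂B₃/∂x = 3*x + 2
(∇×B)₃ = ∂B₂/∂x − ∂B₁/∂y = -3*x
∇×B = (9*y + 4, 3*x + 2, -3*x)
At (3, -3, -1): (-23, 11, -9).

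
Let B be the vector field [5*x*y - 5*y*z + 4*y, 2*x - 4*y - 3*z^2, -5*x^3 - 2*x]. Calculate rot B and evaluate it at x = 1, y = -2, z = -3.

(∇×B)₁ = ∂B₃/∂y − ∂B₂/∂z = 6*z
(∇×B)₂ = ∂B₁/∂z − ∂B₃/∂x = 15*x^2 - 5*y + 2
(∇×B)₃ = ∂B₂/∂x − ∂B₁/∂y = -5*x + 5*z - 2
∇×B = (6*z, 15*x^2 - 5*y + 2, -5*x + 5*z - 2)
At (1, -2, -3): (-18, 27, -22).

(-18, 27, -22)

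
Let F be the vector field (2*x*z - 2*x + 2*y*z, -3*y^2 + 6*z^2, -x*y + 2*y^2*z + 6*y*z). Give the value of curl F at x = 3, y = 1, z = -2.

(∇×F)₁ = ∂F₃/∂y − ∂F₂/∂z = -x + 4*y*z - 6*z
(∇×F)₂ = ∂F₁/∂z − ∂F₃/∂x = 2*x + 3*y
(∇×F)₃ = ∂F₂/∂x − ∂F₁/∂y = -2*z
∇×F = (-x + 4*y*z - 6*z, 2*x + 3*y, -2*z)
At (3, 1, -2): (1, 9, 4).

(1, 9, 4)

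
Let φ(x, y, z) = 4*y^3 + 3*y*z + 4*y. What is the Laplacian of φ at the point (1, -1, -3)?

-24

∂²φ/∂x² = 0
∂²φ/∂y² = 24*y
∂²φ/∂z² = 0
∇²φ = 24*y
At (1, -1, -3): -24.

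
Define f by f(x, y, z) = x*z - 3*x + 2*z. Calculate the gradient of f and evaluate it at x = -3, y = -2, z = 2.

(-1, 0, -1)

∂f/∂x = z - 3
∂f/∂y = 0
∂f/∂z = x + 2
∇f = (z - 3, 0, x + 2)
At (-3, -2, 2): (-1, 0, -1).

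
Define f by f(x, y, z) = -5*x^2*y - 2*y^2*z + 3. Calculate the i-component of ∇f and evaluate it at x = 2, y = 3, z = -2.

-60

(∇f)_1 = ∂f/∂x = -10*x*y
At (2, 3, -2): -60.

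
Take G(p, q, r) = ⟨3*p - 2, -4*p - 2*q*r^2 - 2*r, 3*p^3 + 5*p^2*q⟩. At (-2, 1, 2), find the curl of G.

(∇×G)₁ = ∂G₃/∂q − ∂G₂/∂r = 5*p^2 + 4*q*r + 2
(∇×G)₂ = ∂G₁/∂r − ∂G₃/∂p = -9*p^2 - 10*p*q
(∇×G)₃ = ∂G₂/∂p − ∂G₁/∂q = -4
∇×G = (5*p^2 + 4*q*r + 2, -9*p^2 - 10*p*q, -4)
At (-2, 1, 2): (30, -16, -4).

(30, -16, -4)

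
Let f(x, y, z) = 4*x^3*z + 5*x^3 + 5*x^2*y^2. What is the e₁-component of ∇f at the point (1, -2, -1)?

43

(∇f)_1 = ∂f/∂x = 12*x^2*z + 15*x^2 + 10*x*y^2
At (1, -2, -1): 43.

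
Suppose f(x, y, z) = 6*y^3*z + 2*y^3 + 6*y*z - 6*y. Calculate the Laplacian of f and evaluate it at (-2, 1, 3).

120

∂²f/∂x² = 0
∂²f/∂y² = 12*y*(3*z + 1)
∂²f/∂z² = 0
∇²f = 36*y*z + 12*y
At (-2, 1, 3): 120.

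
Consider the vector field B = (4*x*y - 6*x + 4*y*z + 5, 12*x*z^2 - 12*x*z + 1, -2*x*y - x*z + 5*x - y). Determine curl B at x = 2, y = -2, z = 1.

(-29, -16, -12)

(∇×B)₁ = ∂B₃/∂y − ∂B₂/∂z = -24*x*z + 10*x - 1
(∇×B)₂ = ∂B₁/∂z − ∂B₃/∂x = 6*y + z - 5
(∇×B)₃ = ∂B₂/∂x − ∂B₁/∂y = -4*x + 12*z^2 - 16*z
∇×B = (-24*x*z + 10*x - 1, 6*y + z - 5, -4*x + 12*z^2 - 16*z)
At (2, -2, 1): (-29, -16, -12).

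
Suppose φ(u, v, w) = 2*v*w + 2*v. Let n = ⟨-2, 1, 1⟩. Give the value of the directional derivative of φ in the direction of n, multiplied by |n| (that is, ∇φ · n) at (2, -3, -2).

-8

∂φ/∂u = 0
∂φ/∂v = 2*w + 2
∂φ/∂w = 2*v
∇φ at (2, -3, -2) = (0, -2, -6)
∇φ · n = (0)(-2) + (-2)(1) + (-6)(1) = -8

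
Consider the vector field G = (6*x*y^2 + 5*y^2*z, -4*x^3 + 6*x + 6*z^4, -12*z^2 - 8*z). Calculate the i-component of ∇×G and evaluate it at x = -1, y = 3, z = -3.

(∇×G)_1 = ∂G₃/∂y − ∂G₂/∂z
= 0 − (24*z^3)
= -24*z^3
At (-1, 3, -3): 648.

648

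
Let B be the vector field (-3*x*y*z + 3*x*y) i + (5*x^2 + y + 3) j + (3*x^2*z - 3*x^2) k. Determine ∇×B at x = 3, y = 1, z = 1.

(0, -9, 30)

(∇×B)₁ = ∂B₃/∂y − ∂B₂/∂z = 0
(∇×B)₂ = ∂B₁/∂z − ∂B₃/∂x = -3*x*y - 6*x*z + 6*x
(∇×B)₃ = ∂B₂/∂x − ∂B₁/∂y = 3*x*z + 7*x
∇×B = (0, -3*x*y - 6*x*z + 6*x, 3*x*z + 7*x)
At (3, 1, 1): (0, -9, 30).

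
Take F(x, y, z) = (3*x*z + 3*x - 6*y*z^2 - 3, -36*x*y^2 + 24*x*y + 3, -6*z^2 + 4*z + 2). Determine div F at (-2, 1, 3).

76

∂F₁/∂x = 3*z + 3
∂F₂/∂y = -72*x*y + 24*x
∂F₃/∂z = -12*z + 4
∇·F = -72*x*y + 24*x - 9*z + 7
At (-2, 1, 3): 76.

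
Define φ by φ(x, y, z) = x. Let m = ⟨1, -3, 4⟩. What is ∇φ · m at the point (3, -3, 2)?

∂φ/∂x = 1
∂φ/∂y = 0
∂φ/∂z = 0
∇φ at (3, -3, 2) = (1, 0, 0)
∇φ · m = (1)(1) + (0)(-3) + (0)(4) = 1

1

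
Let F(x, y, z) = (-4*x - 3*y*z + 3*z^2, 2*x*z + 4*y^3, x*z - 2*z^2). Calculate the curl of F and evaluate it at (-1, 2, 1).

(2, -1, 5)

(∇×F)₁ = ∂F₃/∂y − ∂F₂/∂z = -2*x
(∇×F)₂ = ∂F₁/∂z − ∂F₃/∂x = -3*y + 5*z
(∇×F)₃ = ∂F₂/∂x − ∂F₁/∂y = 5*z
∇×F = (-2*x, -3*y + 5*z, 5*z)
At (-1, 2, 1): (2, -1, 5).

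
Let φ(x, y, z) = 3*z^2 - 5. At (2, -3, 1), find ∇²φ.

6

∂²φ/∂x² = 0
∂²φ/∂y² = 0
∂²φ/∂z² = 6
∇²φ = 6
At (2, -3, 1): 6.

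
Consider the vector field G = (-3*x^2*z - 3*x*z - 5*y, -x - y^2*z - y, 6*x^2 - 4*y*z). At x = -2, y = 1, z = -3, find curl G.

(∇×G)₁ = ∂G₃/∂y − ∂G₂/∂z = y^2 - 4*z
(∇×G)₂ = ∂G₁/∂z − ∂G₃/∂x = -3*x^2 - 15*x
(∇×G)₃ = ∂G₂/∂x − ∂G₁/∂y = 4
∇×G = (y^2 - 4*z, -3*x^2 - 15*x, 4)
At (-2, 1, -3): (13, 18, 4).

(13, 18, 4)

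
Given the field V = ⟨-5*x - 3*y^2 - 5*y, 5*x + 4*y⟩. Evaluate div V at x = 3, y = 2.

-1

∂V₁/∂x = -5
∂V₂/∂y = 4
∇·V = -1
At (3, 2): -1.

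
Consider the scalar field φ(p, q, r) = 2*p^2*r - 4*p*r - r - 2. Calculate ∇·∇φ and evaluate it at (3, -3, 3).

∂²φ/∂p² = 4*r
∂²φ/∂q² = 0
∂²φ/∂r² = 0
∇²φ = 4*r
At (3, -3, 3): 12.

12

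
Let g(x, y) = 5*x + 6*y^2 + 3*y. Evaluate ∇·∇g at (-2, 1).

12

∂²g/∂x² = 0
∂²g/∂y² = 12
∇²g = 12
At (-2, 1): 12.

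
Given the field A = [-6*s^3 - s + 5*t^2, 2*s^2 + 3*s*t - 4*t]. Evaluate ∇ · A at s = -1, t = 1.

-26

∂A₁/∂s = -18*s^2 - 1
∂A₂/∂t = 3*s - 4
∇·A = -18*s^2 + 3*s - 5
At (-1, 1): -26.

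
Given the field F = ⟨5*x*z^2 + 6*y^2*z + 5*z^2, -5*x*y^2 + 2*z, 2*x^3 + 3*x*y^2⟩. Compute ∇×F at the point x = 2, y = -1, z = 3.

(-14, 69, 31)

(∇×F)₁ = ∂F₃/∂y − ∂F₂/∂z = 6*x*y - 2
(∇×F)₂ = ∂F₁/∂z − ∂F₃/∂x = -6*x^2 + 10*x*z + 3*y^2 + 10*z
(∇×F)₃ = ∂F₂/∂x − ∂F₁/∂y = -5*y^2 - 12*y*z
∇×F = (6*x*y - 2, -6*x^2 + 10*x*z + 3*y^2 + 10*z, -5*y^2 - 12*y*z)
At (2, -1, 3): (-14, 69, 31).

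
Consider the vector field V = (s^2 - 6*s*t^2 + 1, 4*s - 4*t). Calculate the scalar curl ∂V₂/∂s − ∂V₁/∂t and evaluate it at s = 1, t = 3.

40

∂V₂/∂s = 4
∂V₁/∂t = -12*s*t
Scalar curl = 12*s*t + 4
At (1, 3): 40.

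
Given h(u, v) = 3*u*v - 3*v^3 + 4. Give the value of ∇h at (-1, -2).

∂h/∂u = 3*v
∂h/∂v = 3*u - 9*v^2
∇h = (3*v, 3*u - 9*v^2)
At (-1, -2): (-6, -39).

(-6, -39)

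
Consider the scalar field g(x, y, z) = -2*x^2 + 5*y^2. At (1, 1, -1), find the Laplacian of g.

∂²g/∂x² = -4
∂²g/∂y² = 10
∂²g/∂z² = 0
∇²g = 6
At (1, 1, -1): 6.

6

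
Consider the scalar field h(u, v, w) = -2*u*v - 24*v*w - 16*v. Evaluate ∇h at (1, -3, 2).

(6, -66, 72)

∂h/∂u = -2*v
∂h/∂v = -2*u - 24*w - 16
∂h/∂w = -24*v
∇h = (-2*v, -2*u - 24*w - 16, -24*v)
At (1, -3, 2): (6, -66, 72).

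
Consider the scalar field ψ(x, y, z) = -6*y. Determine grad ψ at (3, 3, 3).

∂ψ/∂x = 0
∂ψ/∂y = -6
∂ψ/∂z = 0
∇ψ = (0, -6, 0)
At (3, 3, 3): (0, -6, 0).

(0, -6, 0)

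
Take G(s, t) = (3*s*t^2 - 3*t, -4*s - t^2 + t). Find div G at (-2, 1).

2

∂G₁/∂s = 3*t^2
∂G₂/∂t = -2*t + 1
∇·G = 3*t^2 - 2*t + 1
At (-2, 1): 2.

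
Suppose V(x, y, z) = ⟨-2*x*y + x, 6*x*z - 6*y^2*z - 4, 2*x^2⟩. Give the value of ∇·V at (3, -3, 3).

115

∂V₁/∂x = -2*y + 1
∂V₂/∂y = -12*y*z
∂V₃/∂z = 0
∇·V = -12*y*z - 2*y + 1
At (3, -3, 3): 115.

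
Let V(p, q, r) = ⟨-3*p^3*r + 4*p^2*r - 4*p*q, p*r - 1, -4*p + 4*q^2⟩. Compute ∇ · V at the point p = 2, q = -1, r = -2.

∂V₁/∂p = -9*p^2*r + 8*p*r - 4*q
∂V₂/∂q = 0
∂V₃/∂r = 0
∇·V = -9*p^2*r + 8*p*r - 4*q
At (2, -1, -2): 44.

44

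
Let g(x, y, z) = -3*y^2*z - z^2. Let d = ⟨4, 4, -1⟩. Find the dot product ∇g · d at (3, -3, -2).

∂g/∂x = 0
∂g/∂y = -6*y*z
∂g/∂z = -3*y^2 - 2*z
∇g at (3, -3, -2) = (0, -36, -23)
∇g · d = (0)(4) + (-36)(4) + (-23)(-1) = -121

-121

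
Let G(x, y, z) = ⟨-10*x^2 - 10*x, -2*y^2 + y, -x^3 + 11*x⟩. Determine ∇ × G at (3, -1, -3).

(∇×G)₁ = ∂G₃/∂y − ∂G₂/∂z = 0
(∇×G)₂ = ∂G₁/∂z − ∂G₃/∂x = 3*x^2 - 11
(∇×G)₃ = ∂G₂/∂x − ∂G₁/∂y = 0
∇×G = (0, 3*x^2 - 11, 0)
At (3, -1, -3): (0, 16, 0).

(0, 16, 0)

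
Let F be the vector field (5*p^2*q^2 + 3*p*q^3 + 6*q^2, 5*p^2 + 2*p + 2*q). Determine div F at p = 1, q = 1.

∂F₁/∂p = 10*p*q^2 + 3*q^3
∂F₂/∂q = 2
∇·F = 10*p*q^2 + 3*q^3 + 2
At (1, 1): 15.

15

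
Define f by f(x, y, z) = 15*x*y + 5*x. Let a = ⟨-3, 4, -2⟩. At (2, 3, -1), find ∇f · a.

∂f/∂x = 15*y + 5
∂f/∂y = 15*x
∂f/∂z = 0
∇f at (2, 3, -1) = (50, 30, 0)
∇f · a = (50)(-3) + (30)(4) + (0)(-2) = -30

-30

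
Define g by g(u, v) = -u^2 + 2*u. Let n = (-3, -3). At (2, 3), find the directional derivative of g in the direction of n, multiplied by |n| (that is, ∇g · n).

∂g/∂u = -2*u + 2
∂g/∂v = 0
∇g at (2, 3) = (-2, 0)
∇g · n = (-2)(-3) + (0)(-3) = 6

6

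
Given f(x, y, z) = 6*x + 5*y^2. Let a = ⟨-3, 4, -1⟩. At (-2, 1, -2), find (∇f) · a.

22

∂f/∂x = 6
∂f/∂y = 10*y
∂f/∂z = 0
∇f at (-2, 1, -2) = (6, 10, 0)
∇f · a = (6)(-3) + (10)(4) + (0)(-1) = 22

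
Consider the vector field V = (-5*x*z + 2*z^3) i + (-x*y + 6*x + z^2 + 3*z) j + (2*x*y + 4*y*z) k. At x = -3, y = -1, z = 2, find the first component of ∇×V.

-5

(∇×V)_1 = ∂V₃/∂y − ∂V₂/∂z
= 2*x + 4*z − (2*z + 3)
= 2*x + 2*z - 3
At (-3, -1, 2): -5.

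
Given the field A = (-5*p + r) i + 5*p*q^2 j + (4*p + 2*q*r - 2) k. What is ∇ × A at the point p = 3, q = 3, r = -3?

(∇×A)₁ = ∂A₃/∂q − ∂A₂/∂r = 2*r
(∇×A)₂ = ∂A₁/∂r − ∂A₃/∂p = -3
(∇×A)₃ = ∂A₂/∂p − ∂A₁/∂q = 5*q^2
∇×A = (2*r, -3, 5*q^2)
At (3, 3, -3): (-6, -3, 45).

(-6, -3, 45)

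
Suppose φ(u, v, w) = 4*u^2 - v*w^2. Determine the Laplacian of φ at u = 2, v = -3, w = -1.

∂²φ/∂u² = 8
∂²φ/∂v² = 0
∂²φ/∂w² = -2*v
∇²φ = -2*v + 8
At (2, -3, -1): 14.

14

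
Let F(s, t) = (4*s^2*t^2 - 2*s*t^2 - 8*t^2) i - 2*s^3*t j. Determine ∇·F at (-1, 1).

∂F₁/∂s = 8*s*t^2 - 2*t^2
∂F₂/∂t = -2*s^3
∇·F = -2*s^3 + 8*s*t^2 - 2*t^2
At (-1, 1): -8.

-8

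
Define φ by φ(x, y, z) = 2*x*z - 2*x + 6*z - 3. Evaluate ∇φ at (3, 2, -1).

∂φ/∂x = 2*z - 2
∂φ/∂y = 0
∂φ/∂z = 2*x + 6
∇φ = (2*z - 2, 0, 2*x + 6)
At (3, 2, -1): (-4, 0, 12).

(-4, 0, 12)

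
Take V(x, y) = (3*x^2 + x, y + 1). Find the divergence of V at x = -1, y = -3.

-4

∂V₁/∂x = 6*x + 1
∂V₂/∂y = 1
∇·V = 6*x + 2
At (-1, -3): -4.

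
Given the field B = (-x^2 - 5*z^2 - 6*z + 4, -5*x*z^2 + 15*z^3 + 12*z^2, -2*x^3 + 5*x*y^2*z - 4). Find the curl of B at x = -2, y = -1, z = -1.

(-21, 33, -5)

(∇×B)₁ = ∂B₃/∂y − ∂B₂/∂z = 10*x*y*z + 10*x*z - 45*z^2 - 24*z
(∇×B)₂ = ∂B₁/∂z − ∂B₃/∂x = 6*x^2 - 5*y^2*z - 10*z - 6
(∇×B)₃ = ∂B₂/∂x − ∂B₁/∂y = -5*z^2
∇×B = (10*x*y*z + 10*x*z - 45*z^2 - 24*z, 6*x^2 - 5*y^2*z - 10*z - 6, -5*z^2)
At (-2, -1, -1): (-21, 33, -5).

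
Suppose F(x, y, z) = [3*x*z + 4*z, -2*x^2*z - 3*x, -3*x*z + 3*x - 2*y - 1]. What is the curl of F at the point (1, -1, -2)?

(0, -2, 5)

(∇×F)₁ = ∂F₃/∂y − ∂F₂/∂z = 2*x^2 - 2
(∇×F)₂ = ∂F₁/∂z − ∂F₃/∂x = 3*x + 3*z + 1
(∇×F)₃ = ∂F₂/∂x − ∂F₁/∂y = -4*x*z - 3
∇×F = (2*x^2 - 2, 3*x + 3*z + 1, -4*x*z - 3)
At (1, -1, -2): (0, -2, 5).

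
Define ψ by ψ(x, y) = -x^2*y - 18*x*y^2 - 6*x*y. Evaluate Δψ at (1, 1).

-38

∂²ψ/∂x² = -2*y
∂²ψ/∂y² = -36*x
∇²ψ = -36*x - 2*y
At (1, 1): -38.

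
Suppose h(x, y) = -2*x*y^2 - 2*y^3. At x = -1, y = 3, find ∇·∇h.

∂²h/∂x² = 0
∂²h/∂y² = -4*(x + 3*y)
∇²h = -4*x - 12*y
At (-1, 3): -32.

-32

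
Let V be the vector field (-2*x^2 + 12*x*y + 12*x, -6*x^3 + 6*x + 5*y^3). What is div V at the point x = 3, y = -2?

∂V₁/∂x = -4*x + 12*y + 12
∂V₂/∂y = 15*y^2
∇·V = -4*x + 15*y^2 + 12*y + 12
At (3, -2): 36.

36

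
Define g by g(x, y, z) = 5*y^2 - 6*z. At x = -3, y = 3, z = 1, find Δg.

10

∂²g/∂x² = 0
∂²g/∂y² = 10
∂²g/∂z² = 0
∇²g = 10
At (-3, 3, 1): 10.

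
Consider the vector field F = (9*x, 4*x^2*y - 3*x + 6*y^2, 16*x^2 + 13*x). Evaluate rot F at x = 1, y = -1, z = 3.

(∇×F)₁ = ∂F₃/∂y − ∂F₂/∂z = 0
(∇×F)₂ = ∂F₁/∂z − ∂F₃/∂x = -32*x - 13
(∇×F)₃ = ∂F₂/∂x − ∂F₁/∂y = 8*x*y - 3
∇×F = (0, -32*x - 13, 8*x*y - 3)
At (1, -1, 3): (0, -45, -11).

(0, -45, -11)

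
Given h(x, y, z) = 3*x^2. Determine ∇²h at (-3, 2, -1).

6

∂²h/∂x² = 6
∂²h/∂y² = 0
∂²h/∂z² = 0
∇²h = 6
At (-3, 2, -1): 6.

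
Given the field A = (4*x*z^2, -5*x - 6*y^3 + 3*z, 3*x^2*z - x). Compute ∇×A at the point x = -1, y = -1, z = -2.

(∇×A)₁ = ∂A₃/∂y − ∂A₂/∂z = -3
(∇×A)₂ = ∂A₁/∂z − ∂A₃/∂x = 2*x*z + 1
(∇×A)₃ = ∂A₂/∂x − ∂A₁/∂y = -5
∇×A = (-3, 2*x*z + 1, -5)
At (-1, -1, -2): (-3, 5, -5).

(-3, 5, -5)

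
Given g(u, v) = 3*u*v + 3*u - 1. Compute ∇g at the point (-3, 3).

∂g/∂u = 3*v + 3
∂g/∂v = 3*u
∇g = (3*v + 3, 3*u)
At (-3, 3): (12, -9).

(12, -9)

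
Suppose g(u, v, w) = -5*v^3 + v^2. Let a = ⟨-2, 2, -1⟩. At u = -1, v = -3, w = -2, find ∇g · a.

∂g/∂u = 0
∂g/∂v = -15*v^2 + 2*v
∂g/∂w = 0
∇g at (-1, -3, -2) = (0, -141, 0)
∇g · a = (0)(-2) + (-141)(2) + (0)(-1) = -282

-282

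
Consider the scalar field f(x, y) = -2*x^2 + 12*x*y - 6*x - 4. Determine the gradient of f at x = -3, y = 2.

(30, -36)

∂f/∂x = -4*x + 12*y - 6
∂f/∂y = 12*x
∇f = (-4*x + 12*y - 6, 12*x)
At (-3, 2): (30, -36).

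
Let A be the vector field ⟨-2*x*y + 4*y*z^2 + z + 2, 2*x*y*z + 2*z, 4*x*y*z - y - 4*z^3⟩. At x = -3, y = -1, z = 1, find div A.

∂A₁/∂x = -2*y
∂A₂/∂y = 2*x*z
∂A₃/∂z = 4*x*y - 12*z^2
∇·A = 4*x*y + 2*x*z - 2*y - 12*z^2
At (-3, -1, 1): -4.

-4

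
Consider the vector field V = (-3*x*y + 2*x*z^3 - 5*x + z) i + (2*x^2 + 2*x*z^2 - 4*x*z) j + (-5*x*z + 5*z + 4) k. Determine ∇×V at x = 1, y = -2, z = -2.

(12, 15, 23)

(∇×V)₁ = ∂V₃/∂y − ∂V₂/∂z = -4*x*z + 4*x
(∇×V)₂ = ∂V₁/∂z − ∂V₃/∂x = 6*x*z^2 + 5*z + 1
(∇×V)₃ = ∂V₂/∂x − ∂V₁/∂y = 7*x + 2*z^2 - 4*z
∇×V = (-4*x*z + 4*x, 6*x*z^2 + 5*z + 1, 7*x + 2*z^2 - 4*z)
At (1, -2, -2): (12, 15, 23).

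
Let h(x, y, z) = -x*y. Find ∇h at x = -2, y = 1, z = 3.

(-1, 2, 0)

∂h/∂x = -y
∂h/∂y = -x
∂h/∂z = 0
∇h = (-y, -x, 0)
At (-2, 1, 3): (-1, 2, 0).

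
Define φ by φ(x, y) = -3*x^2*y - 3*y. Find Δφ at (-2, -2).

∂²φ/∂x² = -6*y
∂²φ/∂y² = 0
∇²φ = -6*y
At (-2, -2): 12.

12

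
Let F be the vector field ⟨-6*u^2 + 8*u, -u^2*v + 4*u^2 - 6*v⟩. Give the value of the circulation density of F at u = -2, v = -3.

∂F₂/∂u = -2*u*v + 8*u
∂F₁/∂v = 0
Scalar curl = -2*u*v + 8*u
At (-2, -3): -28.

-28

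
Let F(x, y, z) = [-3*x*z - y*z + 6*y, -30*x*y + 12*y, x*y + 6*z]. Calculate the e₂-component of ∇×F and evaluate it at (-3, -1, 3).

(∇×F)_2 = ∂F₁/∂z − ∂F₃/∂x
= -3*x - y − (y)
= -3*x - 2*y
At (-3, -1, 3): 11.

11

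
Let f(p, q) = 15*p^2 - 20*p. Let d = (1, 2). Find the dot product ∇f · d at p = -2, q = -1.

-80

∂f/∂p = 30*p - 20
∂f/∂q = 0
∇f at (-2, -1) = (-80, 0)
∇f · d = (-80)(1) + (0)(2) = -80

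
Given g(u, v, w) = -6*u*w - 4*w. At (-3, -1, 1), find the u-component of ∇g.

-6

(∇g)_1 = ∂g/∂u = -6*w
At (-3, -1, 1): -6.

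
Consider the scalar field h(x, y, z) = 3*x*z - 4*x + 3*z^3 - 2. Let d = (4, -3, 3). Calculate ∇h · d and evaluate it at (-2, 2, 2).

∂h/∂x = 3*z - 4
∂h/∂y = 0
∂h/∂z = 3*x + 9*z^2
∇h at (-2, 2, 2) = (2, 0, 30)
∇h · d = (2)(4) + (0)(-3) + (30)(3) = 98

98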